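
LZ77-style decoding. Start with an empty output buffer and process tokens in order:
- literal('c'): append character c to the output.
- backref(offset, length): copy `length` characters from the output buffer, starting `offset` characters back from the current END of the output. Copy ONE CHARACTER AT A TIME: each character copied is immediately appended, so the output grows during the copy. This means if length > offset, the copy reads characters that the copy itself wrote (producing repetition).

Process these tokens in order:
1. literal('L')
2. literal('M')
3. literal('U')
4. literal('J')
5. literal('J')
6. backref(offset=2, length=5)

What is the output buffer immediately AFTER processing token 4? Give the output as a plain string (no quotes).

Token 1: literal('L'). Output: "L"
Token 2: literal('M'). Output: "LM"
Token 3: literal('U'). Output: "LMU"
Token 4: literal('J'). Output: "LMUJ"

Answer: LMUJ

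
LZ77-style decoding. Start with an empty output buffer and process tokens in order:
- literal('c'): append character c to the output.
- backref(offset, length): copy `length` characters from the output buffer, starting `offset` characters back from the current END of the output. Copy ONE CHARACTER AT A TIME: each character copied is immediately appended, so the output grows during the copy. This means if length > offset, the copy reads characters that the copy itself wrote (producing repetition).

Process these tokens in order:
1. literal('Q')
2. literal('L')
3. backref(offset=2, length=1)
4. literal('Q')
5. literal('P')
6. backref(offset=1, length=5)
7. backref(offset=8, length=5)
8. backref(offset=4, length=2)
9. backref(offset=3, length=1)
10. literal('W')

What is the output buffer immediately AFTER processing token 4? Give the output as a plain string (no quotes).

Token 1: literal('Q'). Output: "Q"
Token 2: literal('L'). Output: "QL"
Token 3: backref(off=2, len=1). Copied 'Q' from pos 0. Output: "QLQ"
Token 4: literal('Q'). Output: "QLQQ"

Answer: QLQQ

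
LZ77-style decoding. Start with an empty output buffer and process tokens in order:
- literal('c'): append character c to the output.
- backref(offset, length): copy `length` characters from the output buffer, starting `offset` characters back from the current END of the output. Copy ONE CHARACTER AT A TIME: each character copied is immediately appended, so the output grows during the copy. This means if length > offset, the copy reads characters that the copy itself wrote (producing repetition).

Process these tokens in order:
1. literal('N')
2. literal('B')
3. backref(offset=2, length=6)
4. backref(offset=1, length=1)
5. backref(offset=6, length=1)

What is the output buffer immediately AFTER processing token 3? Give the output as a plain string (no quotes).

Answer: NBNBNBNB

Derivation:
Token 1: literal('N'). Output: "N"
Token 2: literal('B'). Output: "NB"
Token 3: backref(off=2, len=6) (overlapping!). Copied 'NBNBNB' from pos 0. Output: "NBNBNBNB"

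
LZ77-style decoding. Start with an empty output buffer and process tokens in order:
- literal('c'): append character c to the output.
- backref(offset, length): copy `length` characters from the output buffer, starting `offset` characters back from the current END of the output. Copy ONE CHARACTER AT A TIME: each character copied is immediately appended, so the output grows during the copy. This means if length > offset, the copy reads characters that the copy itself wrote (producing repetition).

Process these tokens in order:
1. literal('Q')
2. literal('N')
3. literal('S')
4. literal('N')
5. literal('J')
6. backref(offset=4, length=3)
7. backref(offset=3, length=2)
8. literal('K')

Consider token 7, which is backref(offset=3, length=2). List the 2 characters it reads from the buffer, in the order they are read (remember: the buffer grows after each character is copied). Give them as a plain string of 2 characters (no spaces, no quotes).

Answer: NS

Derivation:
Token 1: literal('Q'). Output: "Q"
Token 2: literal('N'). Output: "QN"
Token 3: literal('S'). Output: "QNS"
Token 4: literal('N'). Output: "QNSN"
Token 5: literal('J'). Output: "QNSNJ"
Token 6: backref(off=4, len=3). Copied 'NSN' from pos 1. Output: "QNSNJNSN"
Token 7: backref(off=3, len=2). Buffer before: "QNSNJNSN" (len 8)
  byte 1: read out[5]='N', append. Buffer now: "QNSNJNSNN"
  byte 2: read out[6]='S', append. Buffer now: "QNSNJNSNNS"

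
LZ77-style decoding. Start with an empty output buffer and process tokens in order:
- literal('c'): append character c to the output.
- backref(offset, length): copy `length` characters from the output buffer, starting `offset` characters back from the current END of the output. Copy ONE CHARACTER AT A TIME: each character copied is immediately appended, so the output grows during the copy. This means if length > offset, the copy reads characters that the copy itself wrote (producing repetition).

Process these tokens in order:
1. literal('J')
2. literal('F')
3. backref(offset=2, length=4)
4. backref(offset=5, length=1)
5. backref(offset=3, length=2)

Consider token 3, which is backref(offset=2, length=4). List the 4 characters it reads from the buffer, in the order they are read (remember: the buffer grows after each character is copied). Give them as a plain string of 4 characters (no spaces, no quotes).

Answer: JFJF

Derivation:
Token 1: literal('J'). Output: "J"
Token 2: literal('F'). Output: "JF"
Token 3: backref(off=2, len=4). Buffer before: "JF" (len 2)
  byte 1: read out[0]='J', append. Buffer now: "JFJ"
  byte 2: read out[1]='F', append. Buffer now: "JFJF"
  byte 3: read out[2]='J', append. Buffer now: "JFJFJ"
  byte 4: read out[3]='F', append. Buffer now: "JFJFJF"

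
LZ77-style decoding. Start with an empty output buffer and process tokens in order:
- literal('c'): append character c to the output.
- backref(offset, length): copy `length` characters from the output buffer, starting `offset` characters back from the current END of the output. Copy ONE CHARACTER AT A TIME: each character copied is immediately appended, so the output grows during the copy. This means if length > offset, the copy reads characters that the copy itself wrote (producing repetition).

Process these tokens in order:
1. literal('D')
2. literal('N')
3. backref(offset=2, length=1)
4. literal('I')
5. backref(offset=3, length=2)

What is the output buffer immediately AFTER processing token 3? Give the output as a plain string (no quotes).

Token 1: literal('D'). Output: "D"
Token 2: literal('N'). Output: "DN"
Token 3: backref(off=2, len=1). Copied 'D' from pos 0. Output: "DND"

Answer: DND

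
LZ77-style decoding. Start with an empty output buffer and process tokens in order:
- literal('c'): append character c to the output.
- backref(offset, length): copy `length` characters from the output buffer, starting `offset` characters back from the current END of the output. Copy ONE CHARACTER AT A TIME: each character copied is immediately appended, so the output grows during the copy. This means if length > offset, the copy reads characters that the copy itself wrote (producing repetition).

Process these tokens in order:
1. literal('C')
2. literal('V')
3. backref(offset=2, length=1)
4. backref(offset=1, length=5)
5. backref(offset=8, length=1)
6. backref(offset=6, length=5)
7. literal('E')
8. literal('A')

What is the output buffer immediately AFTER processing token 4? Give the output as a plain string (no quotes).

Token 1: literal('C'). Output: "C"
Token 2: literal('V'). Output: "CV"
Token 3: backref(off=2, len=1). Copied 'C' from pos 0. Output: "CVC"
Token 4: backref(off=1, len=5) (overlapping!). Copied 'CCCCC' from pos 2. Output: "CVCCCCCC"

Answer: CVCCCCCC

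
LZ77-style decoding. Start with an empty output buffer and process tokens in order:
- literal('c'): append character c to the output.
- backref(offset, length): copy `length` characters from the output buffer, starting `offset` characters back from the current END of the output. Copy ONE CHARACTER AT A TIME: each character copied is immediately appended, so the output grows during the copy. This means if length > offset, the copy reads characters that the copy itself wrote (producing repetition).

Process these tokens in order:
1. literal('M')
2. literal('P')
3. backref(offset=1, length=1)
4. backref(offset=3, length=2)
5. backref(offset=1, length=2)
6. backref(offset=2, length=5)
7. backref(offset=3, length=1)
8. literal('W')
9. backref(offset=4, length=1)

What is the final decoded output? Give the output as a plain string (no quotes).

Token 1: literal('M'). Output: "M"
Token 2: literal('P'). Output: "MP"
Token 3: backref(off=1, len=1). Copied 'P' from pos 1. Output: "MPP"
Token 4: backref(off=3, len=2). Copied 'MP' from pos 0. Output: "MPPMP"
Token 5: backref(off=1, len=2) (overlapping!). Copied 'PP' from pos 4. Output: "MPPMPPP"
Token 6: backref(off=2, len=5) (overlapping!). Copied 'PPPPP' from pos 5. Output: "MPPMPPPPPPPP"
Token 7: backref(off=3, len=1). Copied 'P' from pos 9. Output: "MPPMPPPPPPPPP"
Token 8: literal('W'). Output: "MPPMPPPPPPPPPW"
Token 9: backref(off=4, len=1). Copied 'P' from pos 10. Output: "MPPMPPPPPPPPPWP"

Answer: MPPMPPPPPPPPPWP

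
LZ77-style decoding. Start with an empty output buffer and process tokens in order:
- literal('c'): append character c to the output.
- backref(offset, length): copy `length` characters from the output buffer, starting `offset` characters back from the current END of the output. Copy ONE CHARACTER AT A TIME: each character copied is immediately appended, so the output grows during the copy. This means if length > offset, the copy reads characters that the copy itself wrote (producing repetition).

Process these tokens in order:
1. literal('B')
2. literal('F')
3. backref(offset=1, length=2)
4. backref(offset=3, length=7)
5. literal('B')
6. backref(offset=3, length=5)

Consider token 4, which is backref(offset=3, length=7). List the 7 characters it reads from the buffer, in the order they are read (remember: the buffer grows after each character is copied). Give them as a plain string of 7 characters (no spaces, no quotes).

Token 1: literal('B'). Output: "B"
Token 2: literal('F'). Output: "BF"
Token 3: backref(off=1, len=2) (overlapping!). Copied 'FF' from pos 1. Output: "BFFF"
Token 4: backref(off=3, len=7). Buffer before: "BFFF" (len 4)
  byte 1: read out[1]='F', append. Buffer now: "BFFFF"
  byte 2: read out[2]='F', append. Buffer now: "BFFFFF"
  byte 3: read out[3]='F', append. Buffer now: "BFFFFFF"
  byte 4: read out[4]='F', append. Buffer now: "BFFFFFFF"
  byte 5: read out[5]='F', append. Buffer now: "BFFFFFFFF"
  byte 6: read out[6]='F', append. Buffer now: "BFFFFFFFFF"
  byte 7: read out[7]='F', append. Buffer now: "BFFFFFFFFFF"

Answer: FFFFFFF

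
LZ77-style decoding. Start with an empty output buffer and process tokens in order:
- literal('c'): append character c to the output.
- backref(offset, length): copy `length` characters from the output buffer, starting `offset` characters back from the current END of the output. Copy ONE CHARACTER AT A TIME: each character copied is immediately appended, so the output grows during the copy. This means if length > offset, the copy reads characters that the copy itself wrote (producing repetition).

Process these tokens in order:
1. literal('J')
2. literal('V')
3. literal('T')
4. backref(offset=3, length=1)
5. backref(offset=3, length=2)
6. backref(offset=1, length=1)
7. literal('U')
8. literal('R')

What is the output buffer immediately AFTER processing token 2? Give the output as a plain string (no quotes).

Token 1: literal('J'). Output: "J"
Token 2: literal('V'). Output: "JV"

Answer: JV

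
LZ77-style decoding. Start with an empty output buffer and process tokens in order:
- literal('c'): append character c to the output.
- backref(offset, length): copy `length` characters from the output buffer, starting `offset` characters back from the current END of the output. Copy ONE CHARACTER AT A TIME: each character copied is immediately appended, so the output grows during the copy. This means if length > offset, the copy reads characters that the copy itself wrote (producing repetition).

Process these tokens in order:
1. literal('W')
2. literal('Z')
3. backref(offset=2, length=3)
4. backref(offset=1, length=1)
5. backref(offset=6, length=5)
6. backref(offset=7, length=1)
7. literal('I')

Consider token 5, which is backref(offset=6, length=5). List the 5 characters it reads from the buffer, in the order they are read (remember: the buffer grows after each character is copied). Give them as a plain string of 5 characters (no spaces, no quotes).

Answer: WZWZW

Derivation:
Token 1: literal('W'). Output: "W"
Token 2: literal('Z'). Output: "WZ"
Token 3: backref(off=2, len=3) (overlapping!). Copied 'WZW' from pos 0. Output: "WZWZW"
Token 4: backref(off=1, len=1). Copied 'W' from pos 4. Output: "WZWZWW"
Token 5: backref(off=6, len=5). Buffer before: "WZWZWW" (len 6)
  byte 1: read out[0]='W', append. Buffer now: "WZWZWWW"
  byte 2: read out[1]='Z', append. Buffer now: "WZWZWWWZ"
  byte 3: read out[2]='W', append. Buffer now: "WZWZWWWZW"
  byte 4: read out[3]='Z', append. Buffer now: "WZWZWWWZWZ"
  byte 5: read out[4]='W', append. Buffer now: "WZWZWWWZWZW"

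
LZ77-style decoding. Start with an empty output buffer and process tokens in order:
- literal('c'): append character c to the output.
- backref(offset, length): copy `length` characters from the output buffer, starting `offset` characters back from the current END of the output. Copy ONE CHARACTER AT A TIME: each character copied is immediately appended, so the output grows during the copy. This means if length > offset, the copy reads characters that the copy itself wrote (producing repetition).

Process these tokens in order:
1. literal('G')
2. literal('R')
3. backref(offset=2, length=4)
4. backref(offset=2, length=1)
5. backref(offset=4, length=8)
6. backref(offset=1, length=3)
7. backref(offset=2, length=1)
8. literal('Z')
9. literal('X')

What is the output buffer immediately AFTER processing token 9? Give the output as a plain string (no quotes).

Token 1: literal('G'). Output: "G"
Token 2: literal('R'). Output: "GR"
Token 3: backref(off=2, len=4) (overlapping!). Copied 'GRGR' from pos 0. Output: "GRGRGR"
Token 4: backref(off=2, len=1). Copied 'G' from pos 4. Output: "GRGRGRG"
Token 5: backref(off=4, len=8) (overlapping!). Copied 'RGRGRGRG' from pos 3. Output: "GRGRGRGRGRGRGRG"
Token 6: backref(off=1, len=3) (overlapping!). Copied 'GGG' from pos 14. Output: "GRGRGRGRGRGRGRGGGG"
Token 7: backref(off=2, len=1). Copied 'G' from pos 16. Output: "GRGRGRGRGRGRGRGGGGG"
Token 8: literal('Z'). Output: "GRGRGRGRGRGRGRGGGGGZ"
Token 9: literal('X'). Output: "GRGRGRGRGRGRGRGGGGGZX"

Answer: GRGRGRGRGRGRGRGGGGGZX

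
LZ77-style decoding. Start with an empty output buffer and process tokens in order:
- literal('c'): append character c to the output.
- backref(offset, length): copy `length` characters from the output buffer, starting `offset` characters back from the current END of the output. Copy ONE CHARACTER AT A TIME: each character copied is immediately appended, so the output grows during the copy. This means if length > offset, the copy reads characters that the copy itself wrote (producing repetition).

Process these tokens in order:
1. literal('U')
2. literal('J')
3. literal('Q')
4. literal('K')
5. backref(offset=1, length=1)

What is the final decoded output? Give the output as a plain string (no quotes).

Answer: UJQKK

Derivation:
Token 1: literal('U'). Output: "U"
Token 2: literal('J'). Output: "UJ"
Token 3: literal('Q'). Output: "UJQ"
Token 4: literal('K'). Output: "UJQK"
Token 5: backref(off=1, len=1). Copied 'K' from pos 3. Output: "UJQKK"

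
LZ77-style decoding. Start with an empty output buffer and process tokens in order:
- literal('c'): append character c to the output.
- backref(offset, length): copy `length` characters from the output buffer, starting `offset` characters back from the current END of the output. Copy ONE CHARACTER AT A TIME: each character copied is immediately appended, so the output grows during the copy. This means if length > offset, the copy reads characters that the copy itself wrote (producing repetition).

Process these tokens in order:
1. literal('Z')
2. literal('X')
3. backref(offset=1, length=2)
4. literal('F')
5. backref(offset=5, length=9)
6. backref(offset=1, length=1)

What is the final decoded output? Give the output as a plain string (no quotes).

Answer: ZXXXFZXXXFZXXXX

Derivation:
Token 1: literal('Z'). Output: "Z"
Token 2: literal('X'). Output: "ZX"
Token 3: backref(off=1, len=2) (overlapping!). Copied 'XX' from pos 1. Output: "ZXXX"
Token 4: literal('F'). Output: "ZXXXF"
Token 5: backref(off=5, len=9) (overlapping!). Copied 'ZXXXFZXXX' from pos 0. Output: "ZXXXFZXXXFZXXX"
Token 6: backref(off=1, len=1). Copied 'X' from pos 13. Output: "ZXXXFZXXXFZXXXX"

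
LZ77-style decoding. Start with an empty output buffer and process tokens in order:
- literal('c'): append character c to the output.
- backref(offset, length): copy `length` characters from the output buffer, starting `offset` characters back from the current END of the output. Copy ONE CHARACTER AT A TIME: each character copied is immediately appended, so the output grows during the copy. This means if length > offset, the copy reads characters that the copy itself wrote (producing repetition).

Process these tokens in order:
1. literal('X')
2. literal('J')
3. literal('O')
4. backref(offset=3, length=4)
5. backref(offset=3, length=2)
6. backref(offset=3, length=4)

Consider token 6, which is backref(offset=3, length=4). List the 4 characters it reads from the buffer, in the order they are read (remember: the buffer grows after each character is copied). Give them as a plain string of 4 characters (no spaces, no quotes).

Answer: XJOX

Derivation:
Token 1: literal('X'). Output: "X"
Token 2: literal('J'). Output: "XJ"
Token 3: literal('O'). Output: "XJO"
Token 4: backref(off=3, len=4) (overlapping!). Copied 'XJOX' from pos 0. Output: "XJOXJOX"
Token 5: backref(off=3, len=2). Copied 'JO' from pos 4. Output: "XJOXJOXJO"
Token 6: backref(off=3, len=4). Buffer before: "XJOXJOXJO" (len 9)
  byte 1: read out[6]='X', append. Buffer now: "XJOXJOXJOX"
  byte 2: read out[7]='J', append. Buffer now: "XJOXJOXJOXJ"
  byte 3: read out[8]='O', append. Buffer now: "XJOXJOXJOXJO"
  byte 4: read out[9]='X', append. Buffer now: "XJOXJOXJOXJOX"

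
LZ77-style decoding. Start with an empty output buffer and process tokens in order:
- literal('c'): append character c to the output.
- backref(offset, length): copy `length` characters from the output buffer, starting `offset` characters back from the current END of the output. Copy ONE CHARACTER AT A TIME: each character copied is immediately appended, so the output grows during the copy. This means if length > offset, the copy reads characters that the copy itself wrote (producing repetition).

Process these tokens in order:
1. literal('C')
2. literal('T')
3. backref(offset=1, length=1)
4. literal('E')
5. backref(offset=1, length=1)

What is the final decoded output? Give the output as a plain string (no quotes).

Token 1: literal('C'). Output: "C"
Token 2: literal('T'). Output: "CT"
Token 3: backref(off=1, len=1). Copied 'T' from pos 1. Output: "CTT"
Token 4: literal('E'). Output: "CTTE"
Token 5: backref(off=1, len=1). Copied 'E' from pos 3. Output: "CTTEE"

Answer: CTTEE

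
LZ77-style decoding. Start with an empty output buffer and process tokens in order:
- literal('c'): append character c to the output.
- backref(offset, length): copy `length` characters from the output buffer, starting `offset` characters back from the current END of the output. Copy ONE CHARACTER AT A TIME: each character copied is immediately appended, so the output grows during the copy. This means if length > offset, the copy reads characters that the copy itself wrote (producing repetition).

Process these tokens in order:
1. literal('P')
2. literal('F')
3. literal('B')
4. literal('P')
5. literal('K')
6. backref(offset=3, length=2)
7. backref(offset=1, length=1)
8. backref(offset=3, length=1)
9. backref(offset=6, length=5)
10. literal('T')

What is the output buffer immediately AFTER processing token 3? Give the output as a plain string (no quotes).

Answer: PFB

Derivation:
Token 1: literal('P'). Output: "P"
Token 2: literal('F'). Output: "PF"
Token 3: literal('B'). Output: "PFB"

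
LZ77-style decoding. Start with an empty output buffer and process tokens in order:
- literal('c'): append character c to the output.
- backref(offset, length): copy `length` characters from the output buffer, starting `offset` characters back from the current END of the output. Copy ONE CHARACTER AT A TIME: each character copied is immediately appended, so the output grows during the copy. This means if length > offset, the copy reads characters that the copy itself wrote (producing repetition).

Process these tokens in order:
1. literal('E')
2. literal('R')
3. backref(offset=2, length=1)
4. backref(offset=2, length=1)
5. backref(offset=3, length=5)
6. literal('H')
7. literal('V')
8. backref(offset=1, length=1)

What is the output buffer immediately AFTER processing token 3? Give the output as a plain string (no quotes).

Answer: ERE

Derivation:
Token 1: literal('E'). Output: "E"
Token 2: literal('R'). Output: "ER"
Token 3: backref(off=2, len=1). Copied 'E' from pos 0. Output: "ERE"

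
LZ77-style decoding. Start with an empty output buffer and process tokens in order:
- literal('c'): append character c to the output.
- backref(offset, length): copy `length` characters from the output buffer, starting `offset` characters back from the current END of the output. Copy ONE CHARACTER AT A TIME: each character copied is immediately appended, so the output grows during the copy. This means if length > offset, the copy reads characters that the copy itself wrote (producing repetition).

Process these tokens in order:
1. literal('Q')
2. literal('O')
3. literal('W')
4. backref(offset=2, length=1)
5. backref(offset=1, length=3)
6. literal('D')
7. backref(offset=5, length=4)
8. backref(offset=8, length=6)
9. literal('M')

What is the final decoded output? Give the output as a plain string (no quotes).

Token 1: literal('Q'). Output: "Q"
Token 2: literal('O'). Output: "QO"
Token 3: literal('W'). Output: "QOW"
Token 4: backref(off=2, len=1). Copied 'O' from pos 1. Output: "QOWO"
Token 5: backref(off=1, len=3) (overlapping!). Copied 'OOO' from pos 3. Output: "QOWOOOO"
Token 6: literal('D'). Output: "QOWOOOOD"
Token 7: backref(off=5, len=4). Copied 'OOOO' from pos 3. Output: "QOWOOOODOOOO"
Token 8: backref(off=8, len=6). Copied 'OOODOO' from pos 4. Output: "QOWOOOODOOOOOOODOO"
Token 9: literal('M'). Output: "QOWOOOODOOOOOOODOOM"

Answer: QOWOOOODOOOOOOODOOM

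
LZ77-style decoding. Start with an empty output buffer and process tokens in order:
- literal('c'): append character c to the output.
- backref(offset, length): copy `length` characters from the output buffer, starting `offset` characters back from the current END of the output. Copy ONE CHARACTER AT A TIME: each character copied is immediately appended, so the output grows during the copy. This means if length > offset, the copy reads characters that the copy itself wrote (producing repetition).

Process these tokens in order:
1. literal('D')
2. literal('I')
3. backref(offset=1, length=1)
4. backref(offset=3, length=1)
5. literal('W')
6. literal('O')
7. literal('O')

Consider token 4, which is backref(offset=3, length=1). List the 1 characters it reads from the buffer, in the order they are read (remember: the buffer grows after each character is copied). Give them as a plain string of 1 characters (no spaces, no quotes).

Answer: D

Derivation:
Token 1: literal('D'). Output: "D"
Token 2: literal('I'). Output: "DI"
Token 3: backref(off=1, len=1). Copied 'I' from pos 1. Output: "DII"
Token 4: backref(off=3, len=1). Buffer before: "DII" (len 3)
  byte 1: read out[0]='D', append. Buffer now: "DIID"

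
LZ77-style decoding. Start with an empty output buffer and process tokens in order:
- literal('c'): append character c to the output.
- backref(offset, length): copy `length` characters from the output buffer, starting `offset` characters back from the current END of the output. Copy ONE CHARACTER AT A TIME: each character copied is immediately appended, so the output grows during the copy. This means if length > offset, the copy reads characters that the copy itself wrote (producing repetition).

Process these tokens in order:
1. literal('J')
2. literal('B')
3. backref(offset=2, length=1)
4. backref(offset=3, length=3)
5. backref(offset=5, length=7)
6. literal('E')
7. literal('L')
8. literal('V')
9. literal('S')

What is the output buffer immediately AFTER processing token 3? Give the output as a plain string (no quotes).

Token 1: literal('J'). Output: "J"
Token 2: literal('B'). Output: "JB"
Token 3: backref(off=2, len=1). Copied 'J' from pos 0. Output: "JBJ"

Answer: JBJ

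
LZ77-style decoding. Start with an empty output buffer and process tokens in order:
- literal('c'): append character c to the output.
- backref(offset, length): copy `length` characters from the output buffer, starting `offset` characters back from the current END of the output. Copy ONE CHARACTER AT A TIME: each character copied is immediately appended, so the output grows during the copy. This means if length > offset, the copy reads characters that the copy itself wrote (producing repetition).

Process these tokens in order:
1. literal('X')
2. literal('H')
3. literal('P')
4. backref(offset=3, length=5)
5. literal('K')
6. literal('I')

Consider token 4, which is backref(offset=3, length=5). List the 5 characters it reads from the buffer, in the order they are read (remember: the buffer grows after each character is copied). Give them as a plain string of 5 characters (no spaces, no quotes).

Token 1: literal('X'). Output: "X"
Token 2: literal('H'). Output: "XH"
Token 3: literal('P'). Output: "XHP"
Token 4: backref(off=3, len=5). Buffer before: "XHP" (len 3)
  byte 1: read out[0]='X', append. Buffer now: "XHPX"
  byte 2: read out[1]='H', append. Buffer now: "XHPXH"
  byte 3: read out[2]='P', append. Buffer now: "XHPXHP"
  byte 4: read out[3]='X', append. Buffer now: "XHPXHPX"
  byte 5: read out[4]='H', append. Buffer now: "XHPXHPXH"

Answer: XHPXH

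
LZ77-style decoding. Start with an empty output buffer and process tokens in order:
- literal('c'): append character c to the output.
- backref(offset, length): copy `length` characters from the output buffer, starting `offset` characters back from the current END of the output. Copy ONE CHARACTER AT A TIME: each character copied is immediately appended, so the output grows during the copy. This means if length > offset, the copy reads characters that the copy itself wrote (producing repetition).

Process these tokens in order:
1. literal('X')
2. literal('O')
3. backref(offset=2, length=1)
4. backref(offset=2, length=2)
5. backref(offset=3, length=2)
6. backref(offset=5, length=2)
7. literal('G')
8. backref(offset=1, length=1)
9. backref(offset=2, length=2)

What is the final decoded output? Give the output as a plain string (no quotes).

Answer: XOXOXXOXOGGGG

Derivation:
Token 1: literal('X'). Output: "X"
Token 2: literal('O'). Output: "XO"
Token 3: backref(off=2, len=1). Copied 'X' from pos 0. Output: "XOX"
Token 4: backref(off=2, len=2). Copied 'OX' from pos 1. Output: "XOXOX"
Token 5: backref(off=3, len=2). Copied 'XO' from pos 2. Output: "XOXOXXO"
Token 6: backref(off=5, len=2). Copied 'XO' from pos 2. Output: "XOXOXXOXO"
Token 7: literal('G'). Output: "XOXOXXOXOG"
Token 8: backref(off=1, len=1). Copied 'G' from pos 9. Output: "XOXOXXOXOGG"
Token 9: backref(off=2, len=2). Copied 'GG' from pos 9. Output: "XOXOXXOXOGGGG"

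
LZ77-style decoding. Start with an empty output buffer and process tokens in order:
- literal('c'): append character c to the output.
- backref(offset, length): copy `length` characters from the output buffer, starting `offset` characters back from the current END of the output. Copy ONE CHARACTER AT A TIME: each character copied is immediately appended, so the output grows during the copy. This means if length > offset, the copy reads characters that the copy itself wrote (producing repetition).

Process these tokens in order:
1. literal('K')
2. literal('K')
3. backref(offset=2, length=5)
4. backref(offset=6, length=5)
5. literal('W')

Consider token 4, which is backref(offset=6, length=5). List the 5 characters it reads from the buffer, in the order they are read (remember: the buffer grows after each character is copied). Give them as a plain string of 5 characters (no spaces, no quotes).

Token 1: literal('K'). Output: "K"
Token 2: literal('K'). Output: "KK"
Token 3: backref(off=2, len=5) (overlapping!). Copied 'KKKKK' from pos 0. Output: "KKKKKKK"
Token 4: backref(off=6, len=5). Buffer before: "KKKKKKK" (len 7)
  byte 1: read out[1]='K', append. Buffer now: "KKKKKKKK"
  byte 2: read out[2]='K', append. Buffer now: "KKKKKKKKK"
  byte 3: read out[3]='K', append. Buffer now: "KKKKKKKKKK"
  byte 4: read out[4]='K', append. Buffer now: "KKKKKKKKKKK"
  byte 5: read out[5]='K', append. Buffer now: "KKKKKKKKKKKK"

Answer: KKKKK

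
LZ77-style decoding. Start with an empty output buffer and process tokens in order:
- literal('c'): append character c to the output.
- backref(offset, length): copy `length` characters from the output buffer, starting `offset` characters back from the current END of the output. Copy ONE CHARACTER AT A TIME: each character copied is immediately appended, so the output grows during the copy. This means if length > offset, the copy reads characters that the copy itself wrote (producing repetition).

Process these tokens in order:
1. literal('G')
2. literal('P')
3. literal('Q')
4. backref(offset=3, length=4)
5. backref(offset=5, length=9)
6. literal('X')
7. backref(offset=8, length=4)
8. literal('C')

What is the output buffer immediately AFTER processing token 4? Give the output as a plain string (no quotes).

Token 1: literal('G'). Output: "G"
Token 2: literal('P'). Output: "GP"
Token 3: literal('Q'). Output: "GPQ"
Token 4: backref(off=3, len=4) (overlapping!). Copied 'GPQG' from pos 0. Output: "GPQGPQG"

Answer: GPQGPQG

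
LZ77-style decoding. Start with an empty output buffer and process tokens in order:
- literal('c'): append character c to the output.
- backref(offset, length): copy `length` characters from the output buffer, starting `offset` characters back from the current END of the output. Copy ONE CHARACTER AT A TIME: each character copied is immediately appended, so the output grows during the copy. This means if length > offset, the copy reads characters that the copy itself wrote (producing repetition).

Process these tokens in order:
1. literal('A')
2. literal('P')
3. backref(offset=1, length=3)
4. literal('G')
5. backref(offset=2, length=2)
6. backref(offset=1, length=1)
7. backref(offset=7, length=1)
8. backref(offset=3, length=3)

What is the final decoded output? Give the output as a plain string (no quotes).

Token 1: literal('A'). Output: "A"
Token 2: literal('P'). Output: "AP"
Token 3: backref(off=1, len=3) (overlapping!). Copied 'PPP' from pos 1. Output: "APPPP"
Token 4: literal('G'). Output: "APPPPG"
Token 5: backref(off=2, len=2). Copied 'PG' from pos 4. Output: "APPPPGPG"
Token 6: backref(off=1, len=1). Copied 'G' from pos 7. Output: "APPPPGPGG"
Token 7: backref(off=7, len=1). Copied 'P' from pos 2. Output: "APPPPGPGGP"
Token 8: backref(off=3, len=3). Copied 'GGP' from pos 7. Output: "APPPPGPGGPGGP"

Answer: APPPPGPGGPGGP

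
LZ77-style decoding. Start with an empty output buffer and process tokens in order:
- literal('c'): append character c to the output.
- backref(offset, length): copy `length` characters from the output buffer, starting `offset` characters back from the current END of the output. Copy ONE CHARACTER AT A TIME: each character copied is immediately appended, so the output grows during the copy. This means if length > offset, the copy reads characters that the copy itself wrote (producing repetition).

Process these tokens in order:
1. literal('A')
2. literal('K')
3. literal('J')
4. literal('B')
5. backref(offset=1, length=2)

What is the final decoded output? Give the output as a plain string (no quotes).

Answer: AKJBBB

Derivation:
Token 1: literal('A'). Output: "A"
Token 2: literal('K'). Output: "AK"
Token 3: literal('J'). Output: "AKJ"
Token 4: literal('B'). Output: "AKJB"
Token 5: backref(off=1, len=2) (overlapping!). Copied 'BB' from pos 3. Output: "AKJBBB"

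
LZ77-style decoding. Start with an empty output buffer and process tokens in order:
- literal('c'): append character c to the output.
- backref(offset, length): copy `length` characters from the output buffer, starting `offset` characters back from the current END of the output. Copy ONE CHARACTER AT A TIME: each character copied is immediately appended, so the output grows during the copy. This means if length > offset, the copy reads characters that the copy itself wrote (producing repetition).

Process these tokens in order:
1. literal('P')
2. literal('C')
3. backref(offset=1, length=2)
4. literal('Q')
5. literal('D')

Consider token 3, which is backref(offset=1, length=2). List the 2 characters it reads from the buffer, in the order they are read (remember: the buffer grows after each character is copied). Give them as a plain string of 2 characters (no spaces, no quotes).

Answer: CC

Derivation:
Token 1: literal('P'). Output: "P"
Token 2: literal('C'). Output: "PC"
Token 3: backref(off=1, len=2). Buffer before: "PC" (len 2)
  byte 1: read out[1]='C', append. Buffer now: "PCC"
  byte 2: read out[2]='C', append. Buffer now: "PCCC"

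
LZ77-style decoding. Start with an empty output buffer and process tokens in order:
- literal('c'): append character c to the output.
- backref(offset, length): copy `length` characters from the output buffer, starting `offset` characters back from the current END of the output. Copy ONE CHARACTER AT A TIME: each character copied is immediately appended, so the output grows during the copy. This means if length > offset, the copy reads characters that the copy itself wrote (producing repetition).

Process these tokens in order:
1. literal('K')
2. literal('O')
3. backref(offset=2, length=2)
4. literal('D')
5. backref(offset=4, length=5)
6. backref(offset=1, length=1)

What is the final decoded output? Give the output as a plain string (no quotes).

Token 1: literal('K'). Output: "K"
Token 2: literal('O'). Output: "KO"
Token 3: backref(off=2, len=2). Copied 'KO' from pos 0. Output: "KOKO"
Token 4: literal('D'). Output: "KOKOD"
Token 5: backref(off=4, len=5) (overlapping!). Copied 'OKODO' from pos 1. Output: "KOKODOKODO"
Token 6: backref(off=1, len=1). Copied 'O' from pos 9. Output: "KOKODOKODOO"

Answer: KOKODOKODOO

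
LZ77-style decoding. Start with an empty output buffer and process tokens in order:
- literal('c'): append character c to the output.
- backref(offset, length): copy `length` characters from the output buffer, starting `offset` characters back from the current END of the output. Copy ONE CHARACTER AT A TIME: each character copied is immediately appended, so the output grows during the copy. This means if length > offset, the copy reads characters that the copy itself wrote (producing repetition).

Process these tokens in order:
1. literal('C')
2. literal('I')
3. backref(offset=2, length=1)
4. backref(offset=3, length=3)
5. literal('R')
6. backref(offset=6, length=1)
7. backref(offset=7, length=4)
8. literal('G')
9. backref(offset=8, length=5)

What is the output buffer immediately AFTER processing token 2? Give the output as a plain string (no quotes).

Token 1: literal('C'). Output: "C"
Token 2: literal('I'). Output: "CI"

Answer: CI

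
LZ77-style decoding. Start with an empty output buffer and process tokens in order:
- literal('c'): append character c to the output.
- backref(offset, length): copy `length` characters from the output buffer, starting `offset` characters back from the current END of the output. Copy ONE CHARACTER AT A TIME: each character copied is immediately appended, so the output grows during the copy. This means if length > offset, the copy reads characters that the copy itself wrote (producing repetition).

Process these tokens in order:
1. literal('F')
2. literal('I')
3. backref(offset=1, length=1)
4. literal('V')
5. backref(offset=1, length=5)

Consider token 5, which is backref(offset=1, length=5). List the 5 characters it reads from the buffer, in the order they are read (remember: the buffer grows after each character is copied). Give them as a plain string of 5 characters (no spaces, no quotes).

Answer: VVVVV

Derivation:
Token 1: literal('F'). Output: "F"
Token 2: literal('I'). Output: "FI"
Token 3: backref(off=1, len=1). Copied 'I' from pos 1. Output: "FII"
Token 4: literal('V'). Output: "FIIV"
Token 5: backref(off=1, len=5). Buffer before: "FIIV" (len 4)
  byte 1: read out[3]='V', append. Buffer now: "FIIVV"
  byte 2: read out[4]='V', append. Buffer now: "FIIVVV"
  byte 3: read out[5]='V', append. Buffer now: "FIIVVVV"
  byte 4: read out[6]='V', append. Buffer now: "FIIVVVVV"
  byte 5: read out[7]='V', append. Buffer now: "FIIVVVVVV"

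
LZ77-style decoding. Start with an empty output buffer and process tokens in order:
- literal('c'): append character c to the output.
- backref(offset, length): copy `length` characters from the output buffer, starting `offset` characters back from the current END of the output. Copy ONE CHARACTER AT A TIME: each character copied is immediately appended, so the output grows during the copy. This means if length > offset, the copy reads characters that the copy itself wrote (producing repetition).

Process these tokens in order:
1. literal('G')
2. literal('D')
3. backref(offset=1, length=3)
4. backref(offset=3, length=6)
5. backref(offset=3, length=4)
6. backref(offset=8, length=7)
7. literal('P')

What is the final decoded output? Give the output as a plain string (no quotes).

Token 1: literal('G'). Output: "G"
Token 2: literal('D'). Output: "GD"
Token 3: backref(off=1, len=3) (overlapping!). Copied 'DDD' from pos 1. Output: "GDDDD"
Token 4: backref(off=3, len=6) (overlapping!). Copied 'DDDDDD' from pos 2. Output: "GDDDDDDDDDD"
Token 5: backref(off=3, len=4) (overlapping!). Copied 'DDDD' from pos 8. Output: "GDDDDDDDDDDDDDD"
Token 6: backref(off=8, len=7). Copied 'DDDDDDD' from pos 7. Output: "GDDDDDDDDDDDDDDDDDDDDD"
Token 7: literal('P'). Output: "GDDDDDDDDDDDDDDDDDDDDDP"

Answer: GDDDDDDDDDDDDDDDDDDDDDP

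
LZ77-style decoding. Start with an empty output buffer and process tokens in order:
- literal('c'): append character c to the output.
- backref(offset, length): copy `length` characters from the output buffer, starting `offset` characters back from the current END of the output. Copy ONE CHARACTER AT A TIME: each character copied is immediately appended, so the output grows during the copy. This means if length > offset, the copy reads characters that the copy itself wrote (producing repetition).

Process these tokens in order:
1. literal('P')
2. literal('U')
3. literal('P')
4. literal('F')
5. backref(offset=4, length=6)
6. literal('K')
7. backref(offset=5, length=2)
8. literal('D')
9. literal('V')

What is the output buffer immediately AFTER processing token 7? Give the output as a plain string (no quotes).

Token 1: literal('P'). Output: "P"
Token 2: literal('U'). Output: "PU"
Token 3: literal('P'). Output: "PUP"
Token 4: literal('F'). Output: "PUPF"
Token 5: backref(off=4, len=6) (overlapping!). Copied 'PUPFPU' from pos 0. Output: "PUPFPUPFPU"
Token 6: literal('K'). Output: "PUPFPUPFPUK"
Token 7: backref(off=5, len=2). Copied 'PF' from pos 6. Output: "PUPFPUPFPUKPF"

Answer: PUPFPUPFPUKPF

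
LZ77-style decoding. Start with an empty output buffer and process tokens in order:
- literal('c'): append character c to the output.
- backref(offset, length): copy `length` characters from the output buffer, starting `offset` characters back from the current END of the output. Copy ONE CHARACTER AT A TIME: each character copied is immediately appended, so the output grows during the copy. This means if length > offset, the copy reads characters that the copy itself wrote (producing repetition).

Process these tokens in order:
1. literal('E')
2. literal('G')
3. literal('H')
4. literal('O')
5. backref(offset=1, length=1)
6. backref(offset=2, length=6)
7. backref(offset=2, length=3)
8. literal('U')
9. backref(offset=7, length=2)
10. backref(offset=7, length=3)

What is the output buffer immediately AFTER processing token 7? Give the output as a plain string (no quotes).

Token 1: literal('E'). Output: "E"
Token 2: literal('G'). Output: "EG"
Token 3: literal('H'). Output: "EGH"
Token 4: literal('O'). Output: "EGHO"
Token 5: backref(off=1, len=1). Copied 'O' from pos 3. Output: "EGHOO"
Token 6: backref(off=2, len=6) (overlapping!). Copied 'OOOOOO' from pos 3. Output: "EGHOOOOOOOO"
Token 7: backref(off=2, len=3) (overlapping!). Copied 'OOO' from pos 9. Output: "EGHOOOOOOOOOOO"

Answer: EGHOOOOOOOOOOO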